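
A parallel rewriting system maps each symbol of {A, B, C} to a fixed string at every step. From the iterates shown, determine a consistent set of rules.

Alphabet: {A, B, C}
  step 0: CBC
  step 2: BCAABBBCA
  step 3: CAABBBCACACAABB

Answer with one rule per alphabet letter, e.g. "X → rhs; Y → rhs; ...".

A->B, B->CA, C->AB

  step 2 ⇒ step 3: BCAABBBCA ⇒ CA·AB·B·B·CA·CA·CA·AB·B
    A ↦ B
    B ↦ CA
    C ↦ AB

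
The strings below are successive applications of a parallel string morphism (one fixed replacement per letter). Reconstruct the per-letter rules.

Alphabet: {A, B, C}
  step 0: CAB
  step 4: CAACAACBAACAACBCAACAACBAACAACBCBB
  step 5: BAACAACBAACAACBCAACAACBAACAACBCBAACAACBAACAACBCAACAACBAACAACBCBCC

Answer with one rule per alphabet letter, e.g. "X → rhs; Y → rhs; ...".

A->AAC, B->C, C->B

  step 4 ⇒ step 5: CAACAACBAACAACBCAACAACBAACAACBCBB ⇒ B·AAC·AAC·B·AAC·AAC·B·C·AAC·AAC·B·AAC·AAC·B·C·B·AAC·AAC·B·AAC·AAC·B·C·AAC·AAC·B·AAC·AAC·B·C·B·C·C
    A ↦ AAC
    B ↦ C
    C ↦ B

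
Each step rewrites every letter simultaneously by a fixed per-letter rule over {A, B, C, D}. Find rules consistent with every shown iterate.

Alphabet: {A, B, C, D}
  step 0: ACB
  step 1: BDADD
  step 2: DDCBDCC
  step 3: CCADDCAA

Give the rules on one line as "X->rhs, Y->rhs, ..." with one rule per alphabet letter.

  step 2 ⇒ step 3: DDCBDCC ⇒ C·C·A·DD·C·A·A
    B ↦ DD
    C ↦ A
    D ↦ C
  step 0 ⇒ step 1: ACB ⇒ BD·A·DD
    A ↦ BD

A->BD, B->DD, C->A, D->C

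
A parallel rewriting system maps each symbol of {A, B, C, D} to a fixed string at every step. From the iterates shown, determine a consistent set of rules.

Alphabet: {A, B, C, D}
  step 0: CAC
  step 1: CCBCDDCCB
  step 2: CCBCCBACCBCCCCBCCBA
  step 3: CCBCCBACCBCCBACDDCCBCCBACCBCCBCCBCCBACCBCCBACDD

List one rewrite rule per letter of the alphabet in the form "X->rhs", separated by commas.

  step 2 ⇒ step 3: CCBCCBACCBCCCCBCCBA ⇒ CCB·CCB·A·CCB·CCB·A·CDD·CCB·CCB·A·CCB·CCB·CCB·CCB·A·CCB·CCB·A·CDD
    A ↦ CDD
    B ↦ A
    C ↦ CCB
  step 1 ⇒ step 2: CCBCDDCCB ⇒ CCB·CCB·A·CCB·C·C·CCB·CCB·A
    D ↦ C

A->CDD, B->A, C->CCB, D->C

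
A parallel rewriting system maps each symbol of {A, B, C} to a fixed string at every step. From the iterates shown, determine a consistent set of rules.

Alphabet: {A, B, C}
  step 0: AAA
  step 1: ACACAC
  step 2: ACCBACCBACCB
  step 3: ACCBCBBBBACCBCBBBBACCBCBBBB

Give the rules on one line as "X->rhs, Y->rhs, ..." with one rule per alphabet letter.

A->AC, B->BBB, C->CB

  step 2 ⇒ step 3: ACCBACCBACCB ⇒ AC·CB·CB·BBB·AC·CB·CB·BBB·AC·CB·CB·BBB
    A ↦ AC
    B ↦ BBB
    C ↦ CB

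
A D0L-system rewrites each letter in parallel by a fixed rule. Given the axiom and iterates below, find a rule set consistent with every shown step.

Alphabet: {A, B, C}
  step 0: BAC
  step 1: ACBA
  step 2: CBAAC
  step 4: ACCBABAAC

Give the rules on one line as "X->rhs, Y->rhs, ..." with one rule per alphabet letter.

A->C, B->A, C->BA

  step 1 ⇒ step 2: ACBA ⇒ C·BA·A·C
    A ↦ C
    B ↦ A
    C ↦ BA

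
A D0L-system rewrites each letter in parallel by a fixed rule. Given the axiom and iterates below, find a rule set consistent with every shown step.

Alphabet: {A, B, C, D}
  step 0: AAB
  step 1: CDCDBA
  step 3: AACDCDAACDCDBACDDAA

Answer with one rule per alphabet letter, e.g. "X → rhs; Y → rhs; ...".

  step 0 ⇒ step 1: AAB ⇒ CD·CD·BA
    A ↦ CD
    B ↦ BA
    C ↦ D  (constrained at step 1)
    D ↦ AA  (constrained at step 1)

A->CD, B->BA, C->D, D->AA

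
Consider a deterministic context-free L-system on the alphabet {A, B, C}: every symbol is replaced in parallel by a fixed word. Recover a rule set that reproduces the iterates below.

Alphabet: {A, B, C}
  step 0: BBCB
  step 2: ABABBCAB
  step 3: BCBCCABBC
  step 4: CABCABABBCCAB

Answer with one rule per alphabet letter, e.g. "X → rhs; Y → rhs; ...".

  step 3 ⇒ step 4: BCBCCABBC ⇒ C·AB·C·AB·AB·B·C·C·AB
    A ↦ B
    B ↦ C
    C ↦ AB

A->B, B->C, C->AB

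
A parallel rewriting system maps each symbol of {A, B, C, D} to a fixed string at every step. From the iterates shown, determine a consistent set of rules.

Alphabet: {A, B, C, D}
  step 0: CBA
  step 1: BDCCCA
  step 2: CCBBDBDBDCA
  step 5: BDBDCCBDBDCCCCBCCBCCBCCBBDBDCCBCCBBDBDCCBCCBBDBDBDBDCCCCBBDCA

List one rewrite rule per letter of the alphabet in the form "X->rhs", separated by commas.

A->CA, B->CC, C->BD, D->B

  step 1 ⇒ step 2: BDCCCA ⇒ CC·B·BD·BD·BD·CA
    A ↦ CA
    B ↦ CC
    C ↦ BD
    D ↦ B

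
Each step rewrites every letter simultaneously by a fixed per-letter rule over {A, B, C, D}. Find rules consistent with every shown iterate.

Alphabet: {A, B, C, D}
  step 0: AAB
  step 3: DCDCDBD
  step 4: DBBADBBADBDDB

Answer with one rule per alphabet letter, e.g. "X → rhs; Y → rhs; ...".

  step 3 ⇒ step 4: DCDCDBD ⇒ DB·BA·DB·BA·DB·D·DB
    B ↦ D
    C ↦ BA
    D ↦ DB
    A ↦ C  (constrained at step 0)

A->C, B->D, C->BA, D->DB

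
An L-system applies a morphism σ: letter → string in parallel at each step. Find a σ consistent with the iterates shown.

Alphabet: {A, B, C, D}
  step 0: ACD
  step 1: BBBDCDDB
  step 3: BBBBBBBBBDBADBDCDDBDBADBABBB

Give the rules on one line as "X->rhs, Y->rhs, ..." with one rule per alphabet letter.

A->BBB, B->A, C->DCD, D->DB

  step 0 ⇒ step 1: ACD ⇒ BBB·DCD·DB
    A ↦ BBB
    C ↦ DCD
    D ↦ DB
    B ↦ A  (constrained at step 1)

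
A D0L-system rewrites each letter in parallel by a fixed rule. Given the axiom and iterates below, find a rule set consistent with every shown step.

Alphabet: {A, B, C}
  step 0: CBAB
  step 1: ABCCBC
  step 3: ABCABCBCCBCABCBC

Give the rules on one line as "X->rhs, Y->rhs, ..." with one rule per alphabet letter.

A->CB, B->C, C->AB

  step 0 ⇒ step 1: CBAB ⇒ AB·C·CB·C
    A ↦ CB
    B ↦ C
    C ↦ AB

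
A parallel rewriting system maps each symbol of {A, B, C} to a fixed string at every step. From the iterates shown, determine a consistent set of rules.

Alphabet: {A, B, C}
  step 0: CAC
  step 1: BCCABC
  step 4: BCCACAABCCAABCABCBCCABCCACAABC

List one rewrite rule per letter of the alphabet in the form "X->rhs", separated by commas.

A->CA, B->A, C->BC

  step 0 ⇒ step 1: CAC ⇒ BC·CA·BC
    A ↦ CA
    C ↦ BC
    B ↦ A  (constrained at step 1)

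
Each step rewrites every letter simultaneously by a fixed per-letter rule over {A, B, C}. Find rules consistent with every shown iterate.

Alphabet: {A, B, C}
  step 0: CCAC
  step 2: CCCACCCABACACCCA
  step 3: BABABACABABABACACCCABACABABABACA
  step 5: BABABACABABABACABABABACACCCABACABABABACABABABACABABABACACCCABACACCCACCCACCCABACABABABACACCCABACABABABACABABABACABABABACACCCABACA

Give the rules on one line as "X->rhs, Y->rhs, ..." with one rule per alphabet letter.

A->CA, B->CC, C->BA

  step 2 ⇒ step 3: CCCACCCABACACCCA ⇒ BA·BA·BA·CA·BA·BA·BA·CA·CC·CA·BA·CA·BA·BA·BA·CA
    A ↦ CA
    B ↦ CC
    C ↦ BA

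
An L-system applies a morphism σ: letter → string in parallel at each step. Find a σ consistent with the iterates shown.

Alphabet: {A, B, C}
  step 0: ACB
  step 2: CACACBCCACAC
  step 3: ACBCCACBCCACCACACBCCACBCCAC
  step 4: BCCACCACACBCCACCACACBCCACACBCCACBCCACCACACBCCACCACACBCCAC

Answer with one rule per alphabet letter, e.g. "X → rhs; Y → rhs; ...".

  step 3 ⇒ step 4: ACBCCACBCCACCACACBCCACBCCAC ⇒ BCC·AC·C·AC·AC·BCC·AC·C·AC·AC·BCC·AC·AC·BCC·AC·BCC·AC·C·AC·AC·BCC·AC·C·AC·AC·BCC·AC
    A ↦ BCC
    B ↦ C
    C ↦ AC

A->BCC, B->C, C->AC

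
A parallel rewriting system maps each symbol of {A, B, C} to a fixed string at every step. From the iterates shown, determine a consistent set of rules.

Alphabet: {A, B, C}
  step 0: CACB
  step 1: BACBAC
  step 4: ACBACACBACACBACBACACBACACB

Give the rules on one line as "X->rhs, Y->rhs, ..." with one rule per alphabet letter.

  step 0 ⇒ step 1: CACB ⇒ B·AC·B·AC
    A ↦ AC
    B ↦ AC
    C ↦ B

A->AC, B->AC, C->B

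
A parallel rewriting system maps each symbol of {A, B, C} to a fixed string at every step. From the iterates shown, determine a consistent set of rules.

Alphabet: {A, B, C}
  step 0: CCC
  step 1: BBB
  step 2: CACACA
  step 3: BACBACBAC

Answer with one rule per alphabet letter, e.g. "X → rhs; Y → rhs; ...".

A->AC, B->CA, C->B

  step 2 ⇒ step 3: CACACA ⇒ B·AC·B·AC·B·AC
    A ↦ AC
    C ↦ B
  step 1 ⇒ step 2: BBB ⇒ CA·CA·CA
    B ↦ CA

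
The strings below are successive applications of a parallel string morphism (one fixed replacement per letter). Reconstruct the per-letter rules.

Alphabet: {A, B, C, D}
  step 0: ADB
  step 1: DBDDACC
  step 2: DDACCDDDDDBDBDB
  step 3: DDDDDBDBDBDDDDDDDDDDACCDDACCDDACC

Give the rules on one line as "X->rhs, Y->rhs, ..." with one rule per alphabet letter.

  step 2 ⇒ step 3: DDACCDDDDDBDBDB ⇒ DD·DD·DB·DB·DB·DD·DD·DD·DD·DD·ACC·DD·ACC·DD·ACC
    A ↦ DB
    B ↦ ACC
    C ↦ DB
    D ↦ DD

A->DB, B->ACC, C->DB, D->DD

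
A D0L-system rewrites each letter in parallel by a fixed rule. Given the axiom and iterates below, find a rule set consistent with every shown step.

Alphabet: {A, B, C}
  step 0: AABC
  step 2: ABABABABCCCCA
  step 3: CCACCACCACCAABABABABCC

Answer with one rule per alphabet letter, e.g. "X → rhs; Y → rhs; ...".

  step 2 ⇒ step 3: ABABABABCCCCA ⇒ CC·A·CC·A·CC·A·CC·A·AB·AB·AB·AB·CC
    A ↦ CC
    B ↦ A
    C ↦ AB

A->CC, B->A, C->AB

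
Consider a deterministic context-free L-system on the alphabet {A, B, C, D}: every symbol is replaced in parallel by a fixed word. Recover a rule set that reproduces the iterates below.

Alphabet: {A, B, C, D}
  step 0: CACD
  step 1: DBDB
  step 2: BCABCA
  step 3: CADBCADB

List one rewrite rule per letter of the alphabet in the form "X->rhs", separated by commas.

  step 2 ⇒ step 3: BCABCA ⇒ CA·D·B·CA·D·B
    A ↦ B
    B ↦ CA
    C ↦ D
  step 0 ⇒ step 1: CACD ⇒ D·B·D·B
    D ↦ B

A->B, B->CA, C->D, D->B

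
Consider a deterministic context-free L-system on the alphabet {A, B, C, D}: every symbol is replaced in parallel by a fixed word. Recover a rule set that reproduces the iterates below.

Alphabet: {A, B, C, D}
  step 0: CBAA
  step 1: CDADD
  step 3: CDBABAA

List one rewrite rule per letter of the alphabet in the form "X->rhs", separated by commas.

A->D, B->A, C->CD, D->B

  step 0 ⇒ step 1: CBAA ⇒ CD·A·D·D
    A ↦ D
    B ↦ A
    C ↦ CD
    D ↦ B  (constrained at step 1)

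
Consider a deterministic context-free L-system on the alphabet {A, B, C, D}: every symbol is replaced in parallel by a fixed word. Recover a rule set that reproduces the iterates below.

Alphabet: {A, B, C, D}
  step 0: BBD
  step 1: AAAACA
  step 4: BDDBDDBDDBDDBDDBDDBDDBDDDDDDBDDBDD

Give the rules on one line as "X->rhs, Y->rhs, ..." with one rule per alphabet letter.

A->DD, B->AA, C->B, D->CA

  step 0 ⇒ step 1: BBD ⇒ AA·AA·CA
    B ↦ AA
    D ↦ CA
    A ↦ DD  (constrained at step 1)
    C ↦ B  (constrained at step 1)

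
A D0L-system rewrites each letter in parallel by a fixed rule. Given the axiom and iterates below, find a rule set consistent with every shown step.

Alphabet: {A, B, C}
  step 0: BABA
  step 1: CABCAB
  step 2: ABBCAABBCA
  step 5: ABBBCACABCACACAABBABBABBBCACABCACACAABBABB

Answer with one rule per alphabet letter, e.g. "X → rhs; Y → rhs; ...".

A->B, B->CA, C->AB

  step 1 ⇒ step 2: CABCAB ⇒ AB·B·CA·AB·B·CA
    A ↦ B
    B ↦ CA
    C ↦ AB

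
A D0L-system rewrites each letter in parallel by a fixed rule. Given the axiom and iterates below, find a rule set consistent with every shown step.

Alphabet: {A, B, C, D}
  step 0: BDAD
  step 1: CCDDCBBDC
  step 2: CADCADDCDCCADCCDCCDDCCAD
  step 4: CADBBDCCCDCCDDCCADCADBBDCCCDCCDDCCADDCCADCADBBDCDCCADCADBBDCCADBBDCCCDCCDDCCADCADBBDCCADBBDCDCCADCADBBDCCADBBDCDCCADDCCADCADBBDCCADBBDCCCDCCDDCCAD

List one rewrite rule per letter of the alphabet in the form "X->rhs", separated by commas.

A->BB, B->CCD, C->CAD, D->DC

  step 1 ⇒ step 2: CCDDCBBDC ⇒ CAD·CAD·DC·DC·CAD·CCD·CCD·DC·CAD
    B ↦ CCD
    C ↦ CAD
    D ↦ DC
  step 0 ⇒ step 1: BDAD ⇒ CCD·DC·BB·DC
    A ↦ BB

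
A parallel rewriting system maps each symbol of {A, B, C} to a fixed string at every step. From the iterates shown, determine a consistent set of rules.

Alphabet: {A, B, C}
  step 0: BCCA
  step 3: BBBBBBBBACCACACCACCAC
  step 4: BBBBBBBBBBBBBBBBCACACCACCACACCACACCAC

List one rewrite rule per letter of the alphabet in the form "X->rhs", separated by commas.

  step 3 ⇒ step 4: BBBBBBBBACCACACCACCAC ⇒ BB·BB·BB·BB·BB·BB·BB·BB·C·AC·AC·C·AC·C·AC·AC·C·AC·AC·C·AC
    A ↦ C
    B ↦ BB
    C ↦ AC

A->C, B->BB, C->AC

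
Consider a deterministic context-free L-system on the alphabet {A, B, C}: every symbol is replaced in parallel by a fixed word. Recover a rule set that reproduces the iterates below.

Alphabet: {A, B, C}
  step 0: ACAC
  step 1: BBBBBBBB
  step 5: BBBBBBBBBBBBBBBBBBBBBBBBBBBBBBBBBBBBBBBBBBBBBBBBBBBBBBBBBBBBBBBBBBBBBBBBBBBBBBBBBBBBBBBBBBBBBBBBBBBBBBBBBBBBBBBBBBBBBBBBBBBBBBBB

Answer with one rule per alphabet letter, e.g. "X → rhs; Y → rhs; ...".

A->BB, B->AC, C->BB

  step 0 ⇒ step 1: ACAC ⇒ BB·BB·BB·BB
    A ↦ BB
    C ↦ BB
    B ↦ AC  (constrained at step 1)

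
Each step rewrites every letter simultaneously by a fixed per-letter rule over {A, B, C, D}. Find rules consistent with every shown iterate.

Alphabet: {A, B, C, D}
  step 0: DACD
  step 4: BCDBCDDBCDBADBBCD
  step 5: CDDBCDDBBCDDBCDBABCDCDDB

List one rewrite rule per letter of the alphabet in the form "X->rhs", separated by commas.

  step 4 ⇒ step 5: BCDBCDDBCDBADBBCD ⇒ CD·D·B·CD·D·B·B·CD·D·B·CD·BA·B·CD·CD·D·B
    A ↦ BA
    B ↦ CD
    C ↦ D
    D ↦ B

A->BA, B->CD, C->D, D->B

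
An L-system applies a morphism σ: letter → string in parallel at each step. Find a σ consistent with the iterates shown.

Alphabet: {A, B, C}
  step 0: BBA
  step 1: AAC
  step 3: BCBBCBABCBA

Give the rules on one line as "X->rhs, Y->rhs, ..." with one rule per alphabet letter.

  step 0 ⇒ step 1: BBA ⇒ A·A·C
    A ↦ C
    B ↦ A
    C ↦ BCB  (constrained at step 1)

A->C, B->A, C->BCB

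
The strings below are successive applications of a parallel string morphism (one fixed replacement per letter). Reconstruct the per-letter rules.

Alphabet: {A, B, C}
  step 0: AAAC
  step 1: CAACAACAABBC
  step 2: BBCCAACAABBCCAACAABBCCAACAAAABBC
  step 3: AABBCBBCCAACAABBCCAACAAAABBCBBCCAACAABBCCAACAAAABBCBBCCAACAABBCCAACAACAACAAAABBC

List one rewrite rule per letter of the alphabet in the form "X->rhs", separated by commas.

  step 2 ⇒ step 3: BBCCAACAABBCCAACAABBCCAACAAAABBC ⇒ A·A·BBC·BBC·CAA·CAA·BBC·CAA·CAA·A·A·BBC·BBC·CAA·CAA·BBC·CAA·CAA·A·A·BBC·BBC·CAA·CAA·BBC·CAA·CAA·CAA·CAA·A·A·BBC
    A ↦ CAA
    B ↦ A
    C ↦ BBC

A->CAA, B->A, C->BBC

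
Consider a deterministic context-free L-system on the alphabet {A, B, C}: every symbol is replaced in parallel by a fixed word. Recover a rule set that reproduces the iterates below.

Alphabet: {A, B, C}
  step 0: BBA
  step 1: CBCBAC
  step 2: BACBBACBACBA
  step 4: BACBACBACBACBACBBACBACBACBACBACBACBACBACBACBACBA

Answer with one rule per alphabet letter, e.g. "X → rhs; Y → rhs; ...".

  step 1 ⇒ step 2: CBCBAC ⇒ BA·CB·BA·CB·AC·BA
    A ↦ AC
    B ↦ CB
    C ↦ BA

A->AC, B->CB, C->BA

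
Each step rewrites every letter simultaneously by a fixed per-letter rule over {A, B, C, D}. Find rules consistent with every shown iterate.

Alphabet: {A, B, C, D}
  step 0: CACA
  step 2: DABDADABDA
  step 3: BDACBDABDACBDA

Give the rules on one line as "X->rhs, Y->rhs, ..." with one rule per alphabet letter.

  step 2 ⇒ step 3: DABDADABDA ⇒ B·DA·C·B·DA·B·DA·C·B·DA
    A ↦ DA
    B ↦ C
    D ↦ B
    C ↦ A  (constrained at step 0)

A->DA, B->C, C->A, D->B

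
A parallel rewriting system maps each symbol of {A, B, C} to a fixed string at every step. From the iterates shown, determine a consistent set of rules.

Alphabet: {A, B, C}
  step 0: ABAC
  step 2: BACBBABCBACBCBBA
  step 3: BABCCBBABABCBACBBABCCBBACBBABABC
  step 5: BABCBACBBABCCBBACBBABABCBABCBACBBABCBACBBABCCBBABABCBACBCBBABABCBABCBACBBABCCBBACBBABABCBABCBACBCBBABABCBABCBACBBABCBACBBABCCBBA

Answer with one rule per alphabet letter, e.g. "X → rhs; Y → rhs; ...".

A->BC, B->BA, C->CB

  step 2 ⇒ step 3: BACBBABCBACBCBBA ⇒ BA·BC·CB·BA·BA·BC·BA·CB·BA·BC·CB·BA·CB·BA·BA·BC
    A ↦ BC
    B ↦ BA
    C ↦ CB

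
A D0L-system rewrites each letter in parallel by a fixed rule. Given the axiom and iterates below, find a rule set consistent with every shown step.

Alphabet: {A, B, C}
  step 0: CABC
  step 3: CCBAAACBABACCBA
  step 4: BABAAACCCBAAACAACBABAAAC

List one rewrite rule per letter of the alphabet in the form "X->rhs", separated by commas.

A->C, B->AA, C->BA

  step 3 ⇒ step 4: CCBAAACBABACCBA ⇒ BA·BA·AA·C·C·C·BA·AA·C·AA·C·BA·BA·AA·C
    A ↦ C
    B ↦ AA
    C ↦ BA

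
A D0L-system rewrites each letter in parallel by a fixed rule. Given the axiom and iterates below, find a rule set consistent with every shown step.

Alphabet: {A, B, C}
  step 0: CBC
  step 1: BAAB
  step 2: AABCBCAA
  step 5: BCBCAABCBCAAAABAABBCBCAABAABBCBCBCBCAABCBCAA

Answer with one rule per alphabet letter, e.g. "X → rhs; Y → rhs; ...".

A->BC, B->AA, C->B

  step 1 ⇒ step 2: BAAB ⇒ AA·BC·BC·AA
    A ↦ BC
    B ↦ AA
  step 0 ⇒ step 1: CBC ⇒ B·AA·B
    C ↦ B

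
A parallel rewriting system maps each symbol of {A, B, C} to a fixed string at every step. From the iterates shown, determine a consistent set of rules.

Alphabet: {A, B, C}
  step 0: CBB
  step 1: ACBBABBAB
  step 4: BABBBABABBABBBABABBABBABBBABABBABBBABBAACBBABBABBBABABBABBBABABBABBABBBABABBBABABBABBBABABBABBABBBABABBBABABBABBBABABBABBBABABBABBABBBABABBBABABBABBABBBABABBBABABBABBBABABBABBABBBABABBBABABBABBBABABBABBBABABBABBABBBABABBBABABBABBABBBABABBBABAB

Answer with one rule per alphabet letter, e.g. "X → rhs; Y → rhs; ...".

  step 0 ⇒ step 1: CBB ⇒ ACB·BAB·BAB
    B ↦ BAB
    C ↦ ACB
    A ↦ BBA  (constrained at step 1)

A->BBA, B->BAB, C->ACB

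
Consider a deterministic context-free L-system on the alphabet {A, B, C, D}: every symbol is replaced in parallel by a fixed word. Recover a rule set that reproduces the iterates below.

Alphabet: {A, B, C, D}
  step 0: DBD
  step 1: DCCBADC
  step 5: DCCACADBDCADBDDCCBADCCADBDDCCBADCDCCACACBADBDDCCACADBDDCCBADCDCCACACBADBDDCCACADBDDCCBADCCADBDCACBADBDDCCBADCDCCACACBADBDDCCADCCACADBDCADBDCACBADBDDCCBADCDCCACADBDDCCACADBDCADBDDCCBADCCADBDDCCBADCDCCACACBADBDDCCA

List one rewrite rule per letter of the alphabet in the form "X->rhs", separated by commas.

A->DBD, B->CBA, C->CA, D->DC

  step 0 ⇒ step 1: DBD ⇒ DC·CBA·DC
    B ↦ CBA
    D ↦ DC
    A ↦ DBD  (constrained at step 1)
    C ↦ CA  (constrained at step 1)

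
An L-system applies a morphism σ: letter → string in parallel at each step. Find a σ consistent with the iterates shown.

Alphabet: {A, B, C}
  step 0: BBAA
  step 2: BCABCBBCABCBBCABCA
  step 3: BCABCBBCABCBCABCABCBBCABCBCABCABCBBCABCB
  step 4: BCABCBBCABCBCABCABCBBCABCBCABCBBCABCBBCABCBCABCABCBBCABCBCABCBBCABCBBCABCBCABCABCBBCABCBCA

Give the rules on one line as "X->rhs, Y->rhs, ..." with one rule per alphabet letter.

  step 3 ⇒ step 4: BCABCBBCABCBCABCABCBBCABCBCABCABCBBCABCB ⇒ BCA·BC·B·BCA·BC·BCA·BCA·BC·B·BCA·BC·BCA·BC·B·BCA·BC·B·BCA·BC·BCA·BCA·BC·B·BCA·BC·BCA·BC·B·BCA·BC·B·BCA·BC·BCA·BCA·BC·B·BCA·BC·BCA
    A ↦ B
    B ↦ BCA
    C ↦ BC

A->B, B->BCA, C->BC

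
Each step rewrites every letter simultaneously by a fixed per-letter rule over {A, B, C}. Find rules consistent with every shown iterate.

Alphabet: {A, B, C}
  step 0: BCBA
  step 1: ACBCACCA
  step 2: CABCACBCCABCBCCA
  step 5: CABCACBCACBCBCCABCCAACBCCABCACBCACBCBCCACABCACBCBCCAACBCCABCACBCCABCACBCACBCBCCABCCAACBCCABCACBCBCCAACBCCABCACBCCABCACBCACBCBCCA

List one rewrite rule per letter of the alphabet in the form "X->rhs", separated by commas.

A->CA, B->AC, C->BC

  step 1 ⇒ step 2: ACBCACCA ⇒ CA·BC·AC·BC·CA·BC·BC·CA
    A ↦ CA
    B ↦ AC
    C ↦ BC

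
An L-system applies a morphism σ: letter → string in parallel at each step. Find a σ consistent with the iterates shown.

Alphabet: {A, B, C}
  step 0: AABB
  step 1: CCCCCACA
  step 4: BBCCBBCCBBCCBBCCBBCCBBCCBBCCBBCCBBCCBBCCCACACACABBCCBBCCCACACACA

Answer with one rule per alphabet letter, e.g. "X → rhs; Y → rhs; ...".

A->CC, B->CA, C->BB

  step 0 ⇒ step 1: AABB ⇒ CC·CC·CA·CA
    A ↦ CC
    B ↦ CA
    C ↦ BB  (constrained at step 1)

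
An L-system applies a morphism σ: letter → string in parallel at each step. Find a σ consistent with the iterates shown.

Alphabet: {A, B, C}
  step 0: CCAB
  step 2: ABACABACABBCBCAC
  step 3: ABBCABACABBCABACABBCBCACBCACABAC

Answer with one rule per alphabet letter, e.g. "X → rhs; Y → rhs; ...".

  step 2 ⇒ step 3: ABACABACABBCBCAC ⇒ AB·BC·AB·AC·AB·BC·AB·AC·AB·BC·BC·AC·BC·AC·AB·AC
    A ↦ AB
    B ↦ BC
    C ↦ AC

A->AB, B->BC, C->AC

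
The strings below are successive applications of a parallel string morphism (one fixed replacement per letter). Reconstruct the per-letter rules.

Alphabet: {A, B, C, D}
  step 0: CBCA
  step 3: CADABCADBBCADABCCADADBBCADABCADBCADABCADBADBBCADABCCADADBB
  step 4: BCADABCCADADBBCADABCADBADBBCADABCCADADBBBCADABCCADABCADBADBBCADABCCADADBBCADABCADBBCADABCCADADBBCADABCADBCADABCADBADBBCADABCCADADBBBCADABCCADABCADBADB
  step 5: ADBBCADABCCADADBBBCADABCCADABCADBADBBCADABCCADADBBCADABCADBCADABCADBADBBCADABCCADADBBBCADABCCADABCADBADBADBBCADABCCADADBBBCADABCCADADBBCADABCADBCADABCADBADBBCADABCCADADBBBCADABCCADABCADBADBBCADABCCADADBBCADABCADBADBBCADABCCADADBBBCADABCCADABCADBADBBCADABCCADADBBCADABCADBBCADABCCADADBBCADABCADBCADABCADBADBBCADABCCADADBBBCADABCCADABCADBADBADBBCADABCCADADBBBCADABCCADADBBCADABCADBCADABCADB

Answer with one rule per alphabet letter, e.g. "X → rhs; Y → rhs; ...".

A->CAD, B->ADB, C->B, D->ABC

  step 4 ⇒ step 5: BCADABCCADADBBCADABCADBADBBCADABCCADADBBBCADABCCADABCADBADBBCADABCCADADBBCADABCADBBCADABCCADADBBCADABCADBCADABCADBADBBCADABCCADADBBBCADABCCADABCADBADB ⇒ ADB·B·CAD·ABC·CAD·ADB·B·B·CAD·ABC·CAD·ABC·ADB·ADB·B·CAD·ABC·CAD·ADB·B·CAD·ABC·ADB·CAD·ABC·ADB·ADB·B·CAD·ABC·CAD·ADB·B·B·CAD·ABC·CAD·ABC·ADB·ADB·ADB·B·CAD·ABC·CAD·ADB·B·B·CAD·ABC·CAD·ADB·B·CAD·ABC·ADB·CAD·ABC·ADB·ADB·B·CAD·ABC·CAD·ADB·B·B·CAD·ABC·CAD·ABC·ADB·ADB·B·CAD·ABC·CAD·ADB·B·CAD·ABC·ADB·ADB·B·CAD·ABC·CAD·ADB·B·B·CAD·ABC·CAD·ABC·ADB·ADB·B·CAD·ABC·CAD·ADB·B·CAD·ABC·ADB·B·CAD·ABC·CAD·ADB·B·CAD·ABC·ADB·CAD·ABC·ADB·ADB·B·CAD·ABC·CAD·ADB·B·B·CAD·ABC·CAD·ABC·ADB·ADB·ADB·B·CAD·ABC·CAD·ADB·B·B·CAD·ABC·CAD·ADB·B·CAD·ABC·ADB·CAD·ABC·ADB
    A ↦ CAD
    B ↦ ADB
    C ↦ B
    D ↦ ABC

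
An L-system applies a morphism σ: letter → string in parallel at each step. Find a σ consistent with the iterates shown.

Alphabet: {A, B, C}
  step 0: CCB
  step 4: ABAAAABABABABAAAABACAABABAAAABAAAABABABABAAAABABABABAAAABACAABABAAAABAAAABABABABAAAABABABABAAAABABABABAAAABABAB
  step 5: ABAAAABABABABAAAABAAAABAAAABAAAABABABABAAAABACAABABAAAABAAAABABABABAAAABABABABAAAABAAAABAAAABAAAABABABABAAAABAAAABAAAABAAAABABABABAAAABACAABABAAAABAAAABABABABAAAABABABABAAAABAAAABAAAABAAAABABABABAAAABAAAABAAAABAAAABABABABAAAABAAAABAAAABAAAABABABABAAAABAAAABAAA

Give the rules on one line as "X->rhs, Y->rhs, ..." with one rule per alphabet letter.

A->AB, B->AAA, C->ACA

  step 4 ⇒ step 5: ABAAAABABABABAAAABACAABABAAAABAAAABABABABAAAABABABABAAAABACAABABAAAABAAAABABABABAAAABABABABAAAABABABABAAAABABAB ⇒ AB·AAA·AB·AB·AB·AB·AAA·AB·AAA·AB·AAA·AB·AAA·AB·AB·AB·AB·AAA·AB·ACA·AB·AB·AAA·AB·AAA·AB·AB·AB·AB·AAA·AB·AB·AB·AB·AAA·AB·AAA·AB·AAA·AB·AAA·AB·AB·AB·AB·AAA·AB·AAA·AB·AAA·AB·AAA·AB·AB·AB·AB·AAA·AB·ACA·AB·AB·AAA·AB·AAA·AB·AB·AB·AB·AAA·AB·AB·AB·AB·AAA·AB·AAA·AB·AAA·AB·AAA·AB·AB·AB·AB·AAA·AB·AAA·AB·AAA·AB·AAA·AB·AB·AB·AB·AAA·AB·AAA·AB·AAA·AB·AAA·AB·AB·AB·AB·AAA·AB·AAA·AB·AAA
    A ↦ AB
    B ↦ AAA
    C ↦ ACA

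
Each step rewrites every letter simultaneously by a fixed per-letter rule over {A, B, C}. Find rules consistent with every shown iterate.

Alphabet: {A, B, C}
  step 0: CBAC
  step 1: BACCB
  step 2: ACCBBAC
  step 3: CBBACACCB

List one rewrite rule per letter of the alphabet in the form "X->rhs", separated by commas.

  step 2 ⇒ step 3: ACCBBAC ⇒ C·B·B·AC·AC·C·B
    A ↦ C
    B ↦ AC
    C ↦ B

A->C, B->AC, C->B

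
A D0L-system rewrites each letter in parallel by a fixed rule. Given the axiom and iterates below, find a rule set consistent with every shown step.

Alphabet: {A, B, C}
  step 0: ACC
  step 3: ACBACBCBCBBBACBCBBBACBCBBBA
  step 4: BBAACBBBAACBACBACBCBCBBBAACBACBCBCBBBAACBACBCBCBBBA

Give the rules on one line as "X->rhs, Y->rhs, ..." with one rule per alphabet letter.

  step 3 ⇒ step 4: ACBACBCBCBBBACBCBBBACBCBBBA ⇒ BBA·A·CB·BBA·A·CB·A·CB·A·CB·CB·CB·BBA·A·CB·A·CB·CB·CB·BBA·A·CB·A·CB·CB·CB·BBA
    A ↦ BBA
    B ↦ CB
    C ↦ A

A->BBA, B->CB, C->A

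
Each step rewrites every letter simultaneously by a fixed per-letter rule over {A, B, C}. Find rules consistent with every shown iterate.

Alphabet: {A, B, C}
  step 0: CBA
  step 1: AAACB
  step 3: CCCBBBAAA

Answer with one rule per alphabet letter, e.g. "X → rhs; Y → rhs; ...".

A->B, B->C, C->AAA

  step 0 ⇒ step 1: CBA ⇒ AAA·C·B
    A ↦ B
    B ↦ C
    C ↦ AAA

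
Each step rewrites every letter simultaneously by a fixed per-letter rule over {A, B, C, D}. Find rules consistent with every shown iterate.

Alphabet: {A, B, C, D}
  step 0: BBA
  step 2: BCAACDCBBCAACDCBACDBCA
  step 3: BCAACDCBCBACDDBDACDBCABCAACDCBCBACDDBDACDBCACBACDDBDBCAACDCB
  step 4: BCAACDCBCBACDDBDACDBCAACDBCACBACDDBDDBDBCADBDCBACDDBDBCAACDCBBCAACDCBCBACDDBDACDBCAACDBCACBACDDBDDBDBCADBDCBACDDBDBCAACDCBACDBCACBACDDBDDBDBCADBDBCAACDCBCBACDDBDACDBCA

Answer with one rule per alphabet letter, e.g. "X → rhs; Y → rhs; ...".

  step 3 ⇒ step 4: BCAACDCBCBACDDBDACDBCABCAACDCBCBACDDBDACDBCACBACDDBDBCAACDCB ⇒ BCA·ACD·CB·CB·ACD·DBD·ACD·BCA·ACD·BCA·CB·ACD·DBD·DBD·BCA·DBD·CB·ACD·DBD·BCA·ACD·CB·BCA·ACD·CB·CB·ACD·DBD·ACD·BCA·ACD·BCA·CB·ACD·DBD·DBD·BCA·DBD·CB·ACD·DBD·BCA·ACD·CB·ACD·BCA·CB·ACD·DBD·DBD·BCA·DBD·BCA·ACD·CB·CB·ACD·DBD·ACD·BCA
    A ↦ CB
    B ↦ BCA
    C ↦ ACD
    D ↦ DBD

A->CB, B->BCA, C->ACD, D->DBD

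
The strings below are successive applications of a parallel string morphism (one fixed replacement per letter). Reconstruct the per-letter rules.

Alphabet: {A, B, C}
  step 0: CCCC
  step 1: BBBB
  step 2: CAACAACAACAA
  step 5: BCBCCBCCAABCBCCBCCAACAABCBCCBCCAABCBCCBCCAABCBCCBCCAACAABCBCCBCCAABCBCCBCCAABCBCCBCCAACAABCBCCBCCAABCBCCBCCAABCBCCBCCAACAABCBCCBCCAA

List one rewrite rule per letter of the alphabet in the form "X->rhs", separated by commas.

A->CBC, B->CAA, C->B

  step 1 ⇒ step 2: BBBB ⇒ CAA·CAA·CAA·CAA
    B ↦ CAA
    A ↦ CBC  (constrained at step 2)
  step 0 ⇒ step 1: CCCC ⇒ B·B·B·B
    C ↦ B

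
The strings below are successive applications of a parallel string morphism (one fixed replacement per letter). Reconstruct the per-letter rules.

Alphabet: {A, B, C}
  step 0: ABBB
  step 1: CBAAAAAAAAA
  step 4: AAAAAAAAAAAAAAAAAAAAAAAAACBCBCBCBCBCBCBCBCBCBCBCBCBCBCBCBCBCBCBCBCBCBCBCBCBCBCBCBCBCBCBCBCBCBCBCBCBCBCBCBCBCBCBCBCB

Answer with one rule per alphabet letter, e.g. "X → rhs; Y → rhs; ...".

A->CB, B->AAA, C->AA

  step 0 ⇒ step 1: ABBB ⇒ CB·AAA·AAA·AAA
    A ↦ CB
    B ↦ AAA
    C ↦ AA  (constrained at step 1)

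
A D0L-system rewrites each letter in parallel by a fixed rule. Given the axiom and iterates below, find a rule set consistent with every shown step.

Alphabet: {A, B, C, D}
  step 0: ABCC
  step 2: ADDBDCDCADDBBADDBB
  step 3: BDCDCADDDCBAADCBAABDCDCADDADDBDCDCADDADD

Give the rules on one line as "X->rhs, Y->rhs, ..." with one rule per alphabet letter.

  step 2 ⇒ step 3: ADDBDCDCADDBBADDBB ⇒ B·DC·DC·ADD·DC·BAA·DC·BAA·B·DC·DC·ADD·ADD·B·DC·DC·ADD·ADD
    A ↦ B
    B ↦ ADD
    C ↦ BAA
    D ↦ DC

A->B, B->ADD, C->BAA, D->DC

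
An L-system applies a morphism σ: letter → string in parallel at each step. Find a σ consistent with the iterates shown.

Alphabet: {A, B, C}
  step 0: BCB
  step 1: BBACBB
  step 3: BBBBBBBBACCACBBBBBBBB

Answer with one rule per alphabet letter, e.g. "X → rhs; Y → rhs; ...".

  step 0 ⇒ step 1: BCB ⇒ BB·AC·BB
    B ↦ BB
    C ↦ AC
    A ↦ C  (constrained at step 1)

A->C, B->BB, C->AC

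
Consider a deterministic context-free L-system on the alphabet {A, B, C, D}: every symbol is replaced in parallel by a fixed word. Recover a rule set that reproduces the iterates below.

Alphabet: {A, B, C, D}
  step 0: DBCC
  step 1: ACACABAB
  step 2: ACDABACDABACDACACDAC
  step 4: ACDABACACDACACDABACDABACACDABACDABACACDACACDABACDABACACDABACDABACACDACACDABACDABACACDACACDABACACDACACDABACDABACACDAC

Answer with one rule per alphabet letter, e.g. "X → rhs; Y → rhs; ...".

  step 1 ⇒ step 2: ACACABAB ⇒ ACD·AB·ACD·AB·ACD·AC·ACD·AC
    A ↦ ACD
    B ↦ AC
    C ↦ AB
  step 0 ⇒ step 1: DBCC ⇒ AC·AC·AB·AB
    D ↦ AC

A->ACD, B->AC, C->AB, D->AC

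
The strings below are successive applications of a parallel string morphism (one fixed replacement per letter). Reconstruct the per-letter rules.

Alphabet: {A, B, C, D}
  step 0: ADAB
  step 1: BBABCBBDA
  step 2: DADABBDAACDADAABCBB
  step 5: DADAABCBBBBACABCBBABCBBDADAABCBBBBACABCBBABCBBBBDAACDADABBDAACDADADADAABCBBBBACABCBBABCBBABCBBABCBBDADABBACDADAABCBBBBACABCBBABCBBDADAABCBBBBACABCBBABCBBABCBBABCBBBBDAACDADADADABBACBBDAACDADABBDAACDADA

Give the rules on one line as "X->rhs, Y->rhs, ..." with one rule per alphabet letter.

  step 1 ⇒ step 2: BBABCBBDA ⇒ DA·DA·BB·DA·AC·DA·DA·ABC·BB
    A ↦ BB
    B ↦ DA
    C ↦ AC
    D ↦ ABC

A->BB, B->DA, C->AC, D->ABC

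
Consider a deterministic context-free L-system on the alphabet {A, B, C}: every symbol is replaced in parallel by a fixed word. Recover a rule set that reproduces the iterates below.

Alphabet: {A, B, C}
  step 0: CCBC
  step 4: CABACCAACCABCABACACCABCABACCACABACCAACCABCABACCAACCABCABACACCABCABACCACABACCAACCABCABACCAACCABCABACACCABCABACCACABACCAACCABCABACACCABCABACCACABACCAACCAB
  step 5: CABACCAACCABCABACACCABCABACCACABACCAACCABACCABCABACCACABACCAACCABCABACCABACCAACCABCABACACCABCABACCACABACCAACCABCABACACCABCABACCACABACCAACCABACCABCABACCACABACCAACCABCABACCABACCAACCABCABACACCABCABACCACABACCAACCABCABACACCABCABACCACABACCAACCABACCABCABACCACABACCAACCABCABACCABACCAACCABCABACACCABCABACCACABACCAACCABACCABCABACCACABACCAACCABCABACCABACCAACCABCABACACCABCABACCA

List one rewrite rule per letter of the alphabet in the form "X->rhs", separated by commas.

  step 4 ⇒ step 5: CABACCAACCABCABACACCABCABACCACABACCAACCABCABACCAACCABCABACACCABCABACCACABACCAACCABCABACCAACCABCABACACCABCABACCACABACCAACCABCABACACCABCABACCACABACCAACCAB ⇒ CAB·AC·CA·AC·CAB·CAB·AC·AC·CAB·CAB·AC·CA·CAB·AC·CA·AC·CAB·AC·CAB·CAB·AC·CA·CAB·AC·CA·AC·CAB·CAB·AC·CAB·AC·CA·AC·CAB·CAB·AC·AC·CAB·CAB·AC·CA·CAB·AC·CA·AC·CAB·CAB·AC·AC·CAB·CAB·AC·CA·CAB·AC·CA·AC·CAB·AC·CAB·CAB·AC·CA·CAB·AC·CA·AC·CAB·CAB·AC·CAB·AC·CA·AC·CAB·CAB·AC·AC·CAB·CAB·AC·CA·CAB·AC·CA·AC·CAB·CAB·AC·AC·CAB·CAB·AC·CA·CAB·AC·CA·AC·CAB·AC·CAB·CAB·AC·CA·CAB·AC·CA·AC·CAB·CAB·AC·CAB·AC·CA·AC·CAB·CAB·AC·AC·CAB·CAB·AC·CA·CAB·AC·CA·AC·CAB·AC·CAB·CAB·AC·CA·CAB·AC·CA·AC·CAB·CAB·AC·CAB·AC·CA·AC·CAB·CAB·AC·AC·CAB·CAB·AC·CA
    A ↦ AC
    B ↦ CA
    C ↦ CAB

A->AC, B->CA, C->CAB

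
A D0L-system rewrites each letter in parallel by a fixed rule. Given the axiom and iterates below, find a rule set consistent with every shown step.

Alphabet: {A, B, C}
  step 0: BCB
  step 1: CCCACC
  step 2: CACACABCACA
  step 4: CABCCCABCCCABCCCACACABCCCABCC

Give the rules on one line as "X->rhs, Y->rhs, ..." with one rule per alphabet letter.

A->B, B->CC, C->CA

  step 1 ⇒ step 2: CCCACC ⇒ CA·CA·CA·B·CA·CA
    A ↦ B
    C ↦ CA
  step 0 ⇒ step 1: BCB ⇒ CC·CA·CC
    B ↦ CC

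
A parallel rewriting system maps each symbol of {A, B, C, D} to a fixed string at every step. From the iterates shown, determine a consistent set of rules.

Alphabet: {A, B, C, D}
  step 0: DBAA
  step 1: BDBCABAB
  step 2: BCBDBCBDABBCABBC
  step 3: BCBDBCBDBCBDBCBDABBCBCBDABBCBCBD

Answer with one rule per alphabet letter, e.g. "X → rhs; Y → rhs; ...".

  step 2 ⇒ step 3: BCBDBCBDABBCABBC ⇒ BC·BD·BC·BD·BC·BD·BC·BD·AB·BC·BC·BD·AB·BC·BC·BD
    A ↦ AB
    B ↦ BC
    C ↦ BD
    D ↦ BD

A->AB, B->BC, C->BD, D->BD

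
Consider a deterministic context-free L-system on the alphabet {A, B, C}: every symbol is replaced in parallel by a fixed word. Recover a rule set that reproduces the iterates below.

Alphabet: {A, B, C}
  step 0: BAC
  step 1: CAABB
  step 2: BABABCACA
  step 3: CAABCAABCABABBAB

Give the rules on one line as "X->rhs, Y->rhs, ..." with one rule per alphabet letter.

  step 2 ⇒ step 3: BABABCACA ⇒ CA·AB·CA·AB·CA·B·AB·B·AB
    A ↦ AB
    B ↦ CA
    C ↦ B

A->AB, B->CA, C->B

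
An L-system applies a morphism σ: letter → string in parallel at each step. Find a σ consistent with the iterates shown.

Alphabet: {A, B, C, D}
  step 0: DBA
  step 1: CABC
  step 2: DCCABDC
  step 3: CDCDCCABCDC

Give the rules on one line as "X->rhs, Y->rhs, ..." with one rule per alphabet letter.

  step 2 ⇒ step 3: DCCABDC ⇒ C·DC·DC·C·AB·C·DC
    A ↦ C
    B ↦ AB
    C ↦ DC
    D ↦ C

A->C, B->AB, C->DC, D->C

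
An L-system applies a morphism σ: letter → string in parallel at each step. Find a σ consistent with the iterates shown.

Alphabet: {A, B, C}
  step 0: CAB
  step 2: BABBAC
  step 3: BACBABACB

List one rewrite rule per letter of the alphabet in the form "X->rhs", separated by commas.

  step 2 ⇒ step 3: BABBAC ⇒ BA·C·BA·BA·C·B
    A ↦ C
    B ↦ BA
    C ↦ B

A->C, B->BA, C->B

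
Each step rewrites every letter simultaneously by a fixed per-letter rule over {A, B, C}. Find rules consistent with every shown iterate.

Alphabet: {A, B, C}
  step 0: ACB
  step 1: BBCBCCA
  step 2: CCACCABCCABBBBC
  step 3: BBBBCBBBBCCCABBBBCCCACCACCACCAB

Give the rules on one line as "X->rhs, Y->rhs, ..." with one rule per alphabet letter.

  step 2 ⇒ step 3: CCACCABCCABBBBC ⇒ B·B·BBC·B·B·BBC·CCA·B·B·BBC·CCA·CCA·CCA·CCA·B
    A ↦ BBC
    B ↦ CCA
    C ↦ B

A->BBC, B->CCA, C->B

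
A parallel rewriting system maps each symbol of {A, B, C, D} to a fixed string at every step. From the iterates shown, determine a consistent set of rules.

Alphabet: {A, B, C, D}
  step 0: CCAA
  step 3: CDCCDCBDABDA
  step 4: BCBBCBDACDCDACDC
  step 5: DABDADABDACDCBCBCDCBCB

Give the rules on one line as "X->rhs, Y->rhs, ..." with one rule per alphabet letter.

  step 4 ⇒ step 5: BCBBCBDACDCDACDC ⇒ DA·B·DA·DA·B·DA·C·DC·B·C·B·C·DC·B·C·B
    A ↦ DC
    B ↦ DA
    C ↦ B
    D ↦ C

A->DC, B->DA, C->B, D->C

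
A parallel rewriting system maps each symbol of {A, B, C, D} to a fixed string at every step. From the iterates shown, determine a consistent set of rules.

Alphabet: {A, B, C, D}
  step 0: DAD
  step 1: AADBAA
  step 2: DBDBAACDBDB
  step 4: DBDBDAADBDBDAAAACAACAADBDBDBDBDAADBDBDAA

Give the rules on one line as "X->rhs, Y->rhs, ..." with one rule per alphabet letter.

  step 1 ⇒ step 2: AADBAA ⇒ DB·DB·AA·C·DB·DB
    A ↦ DB
    B ↦ C
    D ↦ AA
    C ↦ DAA  (constrained at step 2)

A->DB, B->C, C->DAA, D->AA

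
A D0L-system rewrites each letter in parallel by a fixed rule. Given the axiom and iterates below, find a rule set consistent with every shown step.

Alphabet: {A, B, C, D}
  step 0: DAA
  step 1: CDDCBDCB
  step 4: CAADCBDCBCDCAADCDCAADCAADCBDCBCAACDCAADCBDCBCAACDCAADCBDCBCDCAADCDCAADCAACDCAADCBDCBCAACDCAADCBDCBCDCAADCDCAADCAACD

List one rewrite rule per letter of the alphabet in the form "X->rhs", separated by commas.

  step 0 ⇒ step 1: DAA ⇒ CD·DCB·DCB
    A ↦ DCB
    D ↦ CD
    B ↦ D  (constrained at step 1)
    C ↦ CAA  (constrained at step 1)

A->DCB, B->D, C->CAA, D->CD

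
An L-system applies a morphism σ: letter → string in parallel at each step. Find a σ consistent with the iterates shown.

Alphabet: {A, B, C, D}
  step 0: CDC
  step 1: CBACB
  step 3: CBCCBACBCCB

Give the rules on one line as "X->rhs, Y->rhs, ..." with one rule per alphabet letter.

A->D, B->C, C->CB, D->A

  step 0 ⇒ step 1: CDC ⇒ CB·A·CB
    C ↦ CB
    D ↦ A
    A ↦ D  (constrained at step 1)
    B ↦ C  (constrained at step 1)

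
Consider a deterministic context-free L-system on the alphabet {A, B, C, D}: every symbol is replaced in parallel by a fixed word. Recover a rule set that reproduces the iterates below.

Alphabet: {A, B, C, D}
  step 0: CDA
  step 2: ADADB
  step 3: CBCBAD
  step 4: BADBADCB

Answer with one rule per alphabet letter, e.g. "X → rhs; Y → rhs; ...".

A->C, B->AD, C->B, D->B

  step 3 ⇒ step 4: CBCBAD ⇒ B·AD·B·AD·C·B
    A ↦ C
    B ↦ AD
    C ↦ B
    D ↦ B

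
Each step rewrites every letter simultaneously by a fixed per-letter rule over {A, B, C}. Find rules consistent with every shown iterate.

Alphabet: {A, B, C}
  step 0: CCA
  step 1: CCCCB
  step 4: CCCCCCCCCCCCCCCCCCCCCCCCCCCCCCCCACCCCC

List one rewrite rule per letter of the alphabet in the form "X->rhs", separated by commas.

  step 0 ⇒ step 1: CCA ⇒ CC·CC·B
    A ↦ B
    C ↦ CC
    B ↦ AC  (constrained at step 1)

A->B, B->AC, C->CC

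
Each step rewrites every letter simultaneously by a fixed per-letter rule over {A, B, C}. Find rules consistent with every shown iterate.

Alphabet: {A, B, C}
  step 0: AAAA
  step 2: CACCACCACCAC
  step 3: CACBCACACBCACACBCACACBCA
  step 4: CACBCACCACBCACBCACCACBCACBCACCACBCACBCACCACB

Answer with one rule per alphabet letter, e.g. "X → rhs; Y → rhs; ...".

  step 3 ⇒ step 4: CACBCACACBCACACBCACACBCA ⇒ CA·CB·CA·C·CA·CB·CA·CB·CA·C·CA·CB·CA·CB·CA·C·CA·CB·CA·CB·CA·C·CA·CB
    A ↦ CB
    B ↦ C
    C ↦ CA

A->CB, B->C, C->CA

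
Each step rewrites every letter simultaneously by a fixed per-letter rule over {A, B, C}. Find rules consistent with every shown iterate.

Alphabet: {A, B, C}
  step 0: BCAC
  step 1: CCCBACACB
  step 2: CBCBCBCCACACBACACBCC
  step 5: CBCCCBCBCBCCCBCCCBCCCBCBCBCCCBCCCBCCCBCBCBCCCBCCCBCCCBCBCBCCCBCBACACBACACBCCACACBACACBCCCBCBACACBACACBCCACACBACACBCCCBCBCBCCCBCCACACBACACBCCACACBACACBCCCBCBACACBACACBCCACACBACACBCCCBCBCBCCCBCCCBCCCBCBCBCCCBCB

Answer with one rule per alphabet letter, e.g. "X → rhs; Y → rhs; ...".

A->ACA, B->CC, C->CB

  step 1 ⇒ step 2: CCCBACACB ⇒ CB·CB·CB·CC·ACA·CB·ACA·CB·CC
    A ↦ ACA
    B ↦ CC
    C ↦ CB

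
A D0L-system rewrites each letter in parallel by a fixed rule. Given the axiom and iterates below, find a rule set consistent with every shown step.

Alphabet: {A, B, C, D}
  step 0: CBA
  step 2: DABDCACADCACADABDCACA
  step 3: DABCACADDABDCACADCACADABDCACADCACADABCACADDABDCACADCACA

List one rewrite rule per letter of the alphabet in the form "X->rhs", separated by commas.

  step 2 ⇒ step 3: DABDCACADCACADABDCACA ⇒ DAB·CA·CAD·DAB·DCA·CA·DCA·CA·DAB·DCA·CA·DCA·CA·DAB·CA·CAD·DAB·DCA·CA·DCA·CA
    A ↦ CA
    B ↦ CAD
    C ↦ DCA
    D ↦ DAB

A->CA, B->CAD, C->DCA, D->DAB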